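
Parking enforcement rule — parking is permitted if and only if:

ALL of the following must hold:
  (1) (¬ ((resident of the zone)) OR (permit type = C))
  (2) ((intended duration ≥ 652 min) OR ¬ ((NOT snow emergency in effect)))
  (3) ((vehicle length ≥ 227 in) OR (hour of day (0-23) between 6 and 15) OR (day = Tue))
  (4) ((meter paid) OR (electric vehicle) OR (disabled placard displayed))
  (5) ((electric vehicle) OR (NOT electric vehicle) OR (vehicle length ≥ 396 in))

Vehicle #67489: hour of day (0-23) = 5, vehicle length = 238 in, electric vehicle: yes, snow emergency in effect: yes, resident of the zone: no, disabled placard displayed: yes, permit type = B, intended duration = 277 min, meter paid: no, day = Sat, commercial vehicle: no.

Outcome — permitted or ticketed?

Permitted

Atomic conditions:
  resident of the zone: no → false
  permit type = C: B == C is false
  intended duration ≥ 652 min: 277 ≥ 652 is false
  NOT snow emergency in effect: yes → false
  vehicle length ≥ 227 in: 238 ≥ 227 is true
  hour of day (0-23) between 6 and 15: 5 in [6, 15] is false
  day = Tue: Sat == Tue is false
  meter paid: no → false
  electric vehicle: yes → true
  disabled placard displayed: yes → true
  NOT electric vehicle: yes → false
  vehicle length ≥ 396 in: 238 ≥ 396 is false
Combine:
[1.1] NOT false = true
[1] true OR false = true
[2.2] NOT false = true
[2] false OR true = true
[3] true OR false OR false = true
[4] false OR true OR true = true
[5] true OR false OR false = true
[root] true AND true AND true AND true AND true = true
Overall: true → permitted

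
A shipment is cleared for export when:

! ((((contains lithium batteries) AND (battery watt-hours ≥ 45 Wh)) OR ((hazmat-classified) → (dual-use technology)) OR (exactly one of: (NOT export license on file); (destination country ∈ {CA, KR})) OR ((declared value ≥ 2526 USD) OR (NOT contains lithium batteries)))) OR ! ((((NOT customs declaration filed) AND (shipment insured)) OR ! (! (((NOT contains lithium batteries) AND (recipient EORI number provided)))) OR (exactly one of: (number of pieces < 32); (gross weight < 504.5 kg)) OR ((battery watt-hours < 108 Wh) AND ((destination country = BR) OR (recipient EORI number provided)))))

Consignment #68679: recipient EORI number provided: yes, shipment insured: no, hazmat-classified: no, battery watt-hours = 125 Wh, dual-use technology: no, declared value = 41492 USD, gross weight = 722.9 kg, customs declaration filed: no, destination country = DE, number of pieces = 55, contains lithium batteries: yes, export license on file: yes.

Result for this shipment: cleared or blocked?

Cleared

Atomic conditions:
  contains lithium batteries: yes → true
  battery watt-hours ≥ 45 Wh: 125 ≥ 45 is true
  hazmat-classified: no → false
  dual-use technology: no → false
  NOT export license on file: yes → false
  destination country ∈ {CA, KR}: DE is not in the set → false
  declared value ≥ 2526 USD: 41492 ≥ 2526 is true
  NOT contains lithium batteries: yes → false
  NOT customs declaration filed: no → true
  shipment insured: no → false
  recipient EORI number provided: yes → true
  number of pieces < 32: 55 < 32 is false
  gross weight < 504.5 kg: 722.9 < 504.5 is false
  battery watt-hours < 108 Wh: 125 < 108 is false
  destination country = BR: DE == BR is false
Combine:
[1.1.1] true AND true = true
[1.1.2] false → false (antecedent false ⇒ implication holds) = true
[1.1.3] exactly-one(false, false) = false
[1.1.4] true OR false = true
[1.1] true OR true OR false OR true = true
[1] NOT true = false
[2.1.1] true AND false = false
[2.1.2.1.1] false AND true = false
[2.1.2.1] NOT false = true
[2.1.2] NOT true = false
[2.1.3] exactly-one(false, false) = false
[2.1.4.2] false OR true = true
[2.1.4] false AND true = false
[2.1] false OR false OR false OR false = false
[2] NOT false = true
[root] false OR true = true
Overall: true → cleared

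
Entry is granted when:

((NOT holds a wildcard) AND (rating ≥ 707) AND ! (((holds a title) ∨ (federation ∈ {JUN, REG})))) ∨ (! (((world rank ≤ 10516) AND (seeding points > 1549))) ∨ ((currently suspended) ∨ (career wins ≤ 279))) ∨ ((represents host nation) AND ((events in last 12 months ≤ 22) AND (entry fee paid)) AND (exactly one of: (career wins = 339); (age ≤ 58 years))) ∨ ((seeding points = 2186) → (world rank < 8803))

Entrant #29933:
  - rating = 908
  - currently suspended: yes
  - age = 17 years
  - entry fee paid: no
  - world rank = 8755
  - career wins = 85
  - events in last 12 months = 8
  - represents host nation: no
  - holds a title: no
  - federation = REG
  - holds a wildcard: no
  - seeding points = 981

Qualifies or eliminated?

Atomic conditions:
  NOT holds a wildcard: no → true
  rating ≥ 707: 908 ≥ 707 is true
  holds a title: no → false
  federation ∈ {JUN, REG}: REG is in the set → true
  world rank ≤ 10516: 8755 ≤ 10516 is true
  seeding points > 1549: 981 > 1549 is false
  currently suspended: yes → true
  career wins ≤ 279: 85 ≤ 279 is true
  represents host nation: no → false
  events in last 12 months ≤ 22: 8 ≤ 22 is true
  entry fee paid: no → false
  career wins = 339: 85 == 339 is false
  age ≤ 58 years: 17 ≤ 58 is true
  seeding points = 2186: 981 == 2186 is false
  world rank < 8803: 8755 < 8803 is true
Combine:
[1.3.1] false OR true = true
[1.3] NOT true = false
[1] true AND true AND false = false
[2.1.1] true AND false = false
[2.1] NOT false = true
[2.2] true OR true = true
[2] true OR true = true
[3.2] true AND false = false
[3.3] exactly-one(false, true) = true
[3] false AND false AND true = false
[4] false → true (antecedent false ⇒ implication holds) = true
[root] false OR true OR false OR true = true
Overall: true → qualifies

Qualifies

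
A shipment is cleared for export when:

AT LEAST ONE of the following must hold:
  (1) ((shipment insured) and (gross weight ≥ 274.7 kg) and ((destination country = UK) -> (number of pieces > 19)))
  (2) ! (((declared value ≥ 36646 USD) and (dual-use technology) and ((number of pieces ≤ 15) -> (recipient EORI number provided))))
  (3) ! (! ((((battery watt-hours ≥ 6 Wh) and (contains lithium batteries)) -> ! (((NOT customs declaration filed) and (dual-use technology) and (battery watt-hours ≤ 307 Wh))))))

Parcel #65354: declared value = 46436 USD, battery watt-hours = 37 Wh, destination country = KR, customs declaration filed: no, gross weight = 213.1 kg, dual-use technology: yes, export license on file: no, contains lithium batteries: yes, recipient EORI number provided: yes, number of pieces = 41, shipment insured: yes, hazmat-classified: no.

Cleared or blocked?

Blocked

Atomic conditions:
  shipment insured: yes → true
  gross weight ≥ 274.7 kg: 213.1 ≥ 274.7 is false
  destination country = UK: KR == UK is false
  number of pieces > 19: 41 > 19 is true
  declared value ≥ 36646 USD: 46436 ≥ 36646 is true
  dual-use technology: yes → true
  number of pieces ≤ 15: 41 ≤ 15 is false
  recipient EORI number provided: yes → true
  battery watt-hours ≥ 6 Wh: 37 ≥ 6 is true
  contains lithium batteries: yes → true
  NOT customs declaration filed: no → true
  battery watt-hours ≤ 307 Wh: 37 ≤ 307 is true
Combine:
[1.3] false → true (antecedent false ⇒ implication holds) = true
[1] true AND false AND true = false
[2.1.3] false → true (antecedent false ⇒ implication holds) = true
[2.1] true AND true AND true = true
[2] NOT true = false
[3.1.1.1] true AND true = true
[3.1.1.2.1] true AND true AND true = true
[3.1.1.2] NOT true = false
[3.1.1] true → false = false
[3.1] NOT false = true
[3] NOT true = false
[root] false OR false OR false = false
Overall: false → blocked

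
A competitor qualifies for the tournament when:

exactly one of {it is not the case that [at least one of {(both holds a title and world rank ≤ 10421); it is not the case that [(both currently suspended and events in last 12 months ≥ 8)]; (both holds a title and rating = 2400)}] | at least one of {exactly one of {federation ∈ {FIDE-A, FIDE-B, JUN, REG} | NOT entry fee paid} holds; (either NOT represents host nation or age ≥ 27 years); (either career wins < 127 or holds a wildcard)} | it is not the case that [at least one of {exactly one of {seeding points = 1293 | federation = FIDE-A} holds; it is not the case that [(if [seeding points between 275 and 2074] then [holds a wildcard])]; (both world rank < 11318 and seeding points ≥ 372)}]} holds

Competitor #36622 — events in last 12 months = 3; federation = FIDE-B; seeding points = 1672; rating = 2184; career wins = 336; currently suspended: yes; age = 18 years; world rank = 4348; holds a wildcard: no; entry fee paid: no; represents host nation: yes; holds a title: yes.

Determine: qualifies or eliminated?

Eliminated

Atomic conditions:
  holds a title: yes → true
  world rank ≤ 10421: 4348 ≤ 10421 is true
  currently suspended: yes → true
  events in last 12 months ≥ 8: 3 ≥ 8 is false
  rating = 2400: 2184 == 2400 is false
  federation ∈ {FIDE-A, FIDE-B, JUN, REG}: FIDE-B is in the set → true
  NOT entry fee paid: no → true
  NOT represents host nation: yes → false
  age ≥ 27 years: 18 ≥ 27 is false
  career wins < 127: 336 < 127 is false
  holds a wildcard: no → false
  seeding points = 1293: 1672 == 1293 is false
  federation = FIDE-A: FIDE-B == FIDE-A is false
  seeding points between 275 and 2074: 1672 in [275, 2074] is true
  world rank < 11318: 4348 < 11318 is true
  seeding points ≥ 372: 1672 ≥ 372 is true
Combine:
[1.1.1] true AND true = true
[1.1.2.1] true AND false = false
[1.1.2] NOT false = true
[1.1.3] true AND false = false
[1.1] true OR true OR false = true
[1] NOT true = false
[2.1] exactly-one(true, true) = false
[2.2] false OR false = false
[2.3] false OR false = false
[2] false OR false OR false = false
[3.1.1] exactly-one(false, false) = false
[3.1.2.1] true → false = false
[3.1.2] NOT false = true
[3.1.3] true AND true = true
[3.1] false OR true OR true = true
[3] NOT true = false
[root] exactly-one(false, false, false) = false
Overall: false → eliminated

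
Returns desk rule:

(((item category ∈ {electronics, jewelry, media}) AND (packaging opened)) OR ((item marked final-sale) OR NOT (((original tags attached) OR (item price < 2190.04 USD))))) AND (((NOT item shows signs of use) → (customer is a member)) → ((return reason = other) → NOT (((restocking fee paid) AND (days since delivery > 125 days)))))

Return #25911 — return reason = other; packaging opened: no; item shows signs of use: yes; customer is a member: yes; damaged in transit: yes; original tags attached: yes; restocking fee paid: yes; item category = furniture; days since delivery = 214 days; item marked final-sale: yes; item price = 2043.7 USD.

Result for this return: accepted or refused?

Refused

Atomic conditions:
  item category ∈ {electronics, jewelry, media}: furniture is not in the set → false
  packaging opened: no → false
  item marked final-sale: yes → true
  original tags attached: yes → true
  item price < 2190.04 USD: 2043.7 < 2190.04 is true
  NOT item shows signs of use: yes → false
  customer is a member: yes → true
  return reason = other: other == other is true
  restocking fee paid: yes → true
  days since delivery > 125 days: 214 > 125 is true
Combine:
[1.1] false AND false = false
[1.2.2.1] true OR true = true
[1.2.2] NOT true = false
[1.2] true OR false = true
[1] false OR true = true
[2.1] false → true (antecedent false ⇒ implication holds) = true
[2.2.2.1] true AND true = true
[2.2.2] NOT true = false
[2.2] true → false = false
[2] true → false = false
[root] true AND false = false
Overall: false → refused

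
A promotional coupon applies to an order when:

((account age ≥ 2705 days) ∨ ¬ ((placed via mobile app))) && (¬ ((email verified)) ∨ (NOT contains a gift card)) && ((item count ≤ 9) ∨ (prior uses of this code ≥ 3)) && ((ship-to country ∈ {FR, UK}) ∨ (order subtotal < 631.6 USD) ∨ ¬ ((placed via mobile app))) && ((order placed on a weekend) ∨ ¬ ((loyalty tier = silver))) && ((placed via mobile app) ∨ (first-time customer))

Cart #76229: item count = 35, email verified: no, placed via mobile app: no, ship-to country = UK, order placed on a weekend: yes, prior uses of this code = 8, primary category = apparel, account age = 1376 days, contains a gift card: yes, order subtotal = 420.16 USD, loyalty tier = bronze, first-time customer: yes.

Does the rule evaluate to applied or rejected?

Applied

Atomic conditions:
  account age ≥ 2705 days: 1376 ≥ 2705 is false
  placed via mobile app: no → false
  email verified: no → false
  NOT contains a gift card: yes → false
  item count ≤ 9: 35 ≤ 9 is false
  prior uses of this code ≥ 3: 8 ≥ 3 is true
  ship-to country ∈ {FR, UK}: UK is in the set → true
  order subtotal < 631.6 USD: 420.16 < 631.6 is true
  order placed on a weekend: yes → true
  loyalty tier = silver: bronze == silver is false
  first-time customer: yes → true
Combine:
[1.2] NOT false = true
[1] false OR true = true
[2.1] NOT false = true
[2] true OR false = true
[3] false OR true = true
[4.3] NOT false = true
[4] true OR true OR true = true
[5.2] NOT false = true
[5] true OR true = true
[6] false OR true = true
[root] true AND true AND true AND true AND true AND true = true
Overall: true → applied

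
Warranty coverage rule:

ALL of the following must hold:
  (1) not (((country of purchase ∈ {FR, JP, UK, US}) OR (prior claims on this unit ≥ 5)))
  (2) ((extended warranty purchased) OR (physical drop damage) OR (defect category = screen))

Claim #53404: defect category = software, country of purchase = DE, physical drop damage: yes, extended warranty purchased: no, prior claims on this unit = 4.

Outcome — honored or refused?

Honored

Atomic conditions:
  country of purchase ∈ {FR, JP, UK, US}: DE is not in the set → false
  prior claims on this unit ≥ 5: 4 ≥ 5 is false
  extended warranty purchased: no → false
  physical drop damage: yes → true
  defect category = screen: software == screen is false
Combine:
[1.1] false OR false = false
[1] NOT false = true
[2] false OR true OR false = true
[root] true AND true = true
Overall: true → honored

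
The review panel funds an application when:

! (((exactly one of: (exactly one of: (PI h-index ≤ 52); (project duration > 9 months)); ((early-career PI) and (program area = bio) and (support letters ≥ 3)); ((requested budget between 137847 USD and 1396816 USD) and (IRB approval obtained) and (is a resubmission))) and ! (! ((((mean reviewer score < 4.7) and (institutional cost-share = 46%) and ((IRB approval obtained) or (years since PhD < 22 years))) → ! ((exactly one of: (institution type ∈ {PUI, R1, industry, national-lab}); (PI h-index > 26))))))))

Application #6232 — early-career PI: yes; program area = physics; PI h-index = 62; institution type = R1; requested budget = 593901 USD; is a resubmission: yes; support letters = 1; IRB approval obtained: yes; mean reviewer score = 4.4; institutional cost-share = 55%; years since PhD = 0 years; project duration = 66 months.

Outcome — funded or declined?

Funded

Atomic conditions:
  PI h-index ≤ 52: 62 ≤ 52 is false
  project duration > 9 months: 66 > 9 is true
  early-career PI: yes → true
  program area = bio: physics == bio is false
  support letters ≥ 3: 1 ≥ 3 is false
  requested budget between 137847 USD and 1396816 USD: 593901 in [137847, 1396816] is true
  IRB approval obtained: yes → true
  is a resubmission: yes → true
  mean reviewer score < 4.7: 4.4 < 4.7 is true
  institutional cost-share = 46%: 55 == 46 is false
  years since PhD < 22 years: 0 < 22 is true
  institution type ∈ {PUI, R1, industry, national-lab}: R1 is in the set → true
  PI h-index > 26: 62 > 26 is true
Combine:
[1.1.1] exactly-one(false, true) = true
[1.1.2] true AND false AND false = false
[1.1.3] true AND true AND true = true
[1.1] exactly-one(true, false, true) = false
[1.2.1.1.1.3] true OR true = true
[1.2.1.1.1] true AND false AND true = false
[1.2.1.1.2.1] exactly-one(true, true) = false
[1.2.1.1.2] NOT false = true
[1.2.1.1] false → true (antecedent false ⇒ implication holds) = true
[1.2.1] NOT true = false
[1.2] NOT false = true
[1] false AND true = false
[root] NOT false = true
Overall: true → funded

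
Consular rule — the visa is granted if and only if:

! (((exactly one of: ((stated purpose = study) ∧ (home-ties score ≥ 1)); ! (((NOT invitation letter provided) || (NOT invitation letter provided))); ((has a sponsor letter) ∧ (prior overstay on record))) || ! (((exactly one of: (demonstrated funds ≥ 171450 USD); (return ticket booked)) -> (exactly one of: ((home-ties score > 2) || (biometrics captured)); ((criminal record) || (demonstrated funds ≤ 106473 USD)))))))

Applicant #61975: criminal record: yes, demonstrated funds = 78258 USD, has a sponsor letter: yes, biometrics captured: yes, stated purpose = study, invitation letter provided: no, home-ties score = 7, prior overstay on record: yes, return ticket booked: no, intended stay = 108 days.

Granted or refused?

Granted

Atomic conditions:
  stated purpose = study: study == study is true
  home-ties score ≥ 1: 7 ≥ 1 is true
  NOT invitation letter provided: no → true
  has a sponsor letter: yes → true
  prior overstay on record: yes → true
  demonstrated funds ≥ 171450 USD: 78258 ≥ 171450 is false
  return ticket booked: no → false
  home-ties score > 2: 7 > 2 is true
  biometrics captured: yes → true
  criminal record: yes → true
  demonstrated funds ≤ 106473 USD: 78258 ≤ 106473 is true
Combine:
[1.1.1] true AND true = true
[1.1.2.1] true OR true = true
[1.1.2] NOT true = false
[1.1.3] true AND true = true
[1.1] exactly-one(true, false, true) = false
[1.2.1.1] exactly-one(false, false) = false
[1.2.1.2.1] true OR true = true
[1.2.1.2.2] true OR true = true
[1.2.1.2] exactly-one(true, true) = false
[1.2.1] false → false (antecedent false ⇒ implication holds) = true
[1.2] NOT true = false
[1] false OR false = false
[root] NOT false = true
Overall: true → granted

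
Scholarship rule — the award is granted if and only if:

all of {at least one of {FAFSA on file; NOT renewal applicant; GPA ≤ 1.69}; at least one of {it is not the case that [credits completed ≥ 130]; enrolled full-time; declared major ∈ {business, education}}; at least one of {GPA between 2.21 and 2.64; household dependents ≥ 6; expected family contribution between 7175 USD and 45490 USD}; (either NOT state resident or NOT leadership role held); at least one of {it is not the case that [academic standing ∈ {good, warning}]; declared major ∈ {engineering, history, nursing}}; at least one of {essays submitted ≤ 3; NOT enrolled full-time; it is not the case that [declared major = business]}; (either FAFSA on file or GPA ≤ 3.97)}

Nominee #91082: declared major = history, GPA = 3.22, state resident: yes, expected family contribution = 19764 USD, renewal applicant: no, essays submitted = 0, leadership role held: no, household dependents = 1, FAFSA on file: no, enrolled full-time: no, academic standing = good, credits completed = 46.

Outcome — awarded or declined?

Atomic conditions:
  FAFSA on file: no → false
  NOT renewal applicant: no → true
  GPA ≤ 1.69: 3.22 ≤ 1.69 is false
  credits completed ≥ 130: 46 ≥ 130 is false
  enrolled full-time: no → false
  declared major ∈ {business, education}: history is not in the set → false
  GPA between 2.21 and 2.64: 3.22 in [2.21, 2.64] is false
  household dependents ≥ 6: 1 ≥ 6 is false
  expected family contribution between 7175 USD and 45490 USD: 19764 in [7175, 45490] is true
  NOT state resident: yes → false
  NOT leadership role held: no → true
  academic standing ∈ {good, warning}: good is in the set → true
  declared major ∈ {engineering, history, nursing}: history is in the set → true
  essays submitted ≤ 3: 0 ≤ 3 is true
  NOT enrolled full-time: no → true
  declared major = business: history == business is false
  GPA ≤ 3.97: 3.22 ≤ 3.97 is true
Combine:
[1] false OR true OR false = true
[2.1] NOT false = true
[2] true OR false OR false = true
[3] false OR false OR true = true
[4] false OR true = true
[5.1] NOT true = false
[5] false OR true = true
[6.3] NOT false = true
[6] true OR true OR true = true
[7] false OR true = true
[root] true AND true AND true AND true AND true AND true AND true = true
Overall: true → awarded

Awarded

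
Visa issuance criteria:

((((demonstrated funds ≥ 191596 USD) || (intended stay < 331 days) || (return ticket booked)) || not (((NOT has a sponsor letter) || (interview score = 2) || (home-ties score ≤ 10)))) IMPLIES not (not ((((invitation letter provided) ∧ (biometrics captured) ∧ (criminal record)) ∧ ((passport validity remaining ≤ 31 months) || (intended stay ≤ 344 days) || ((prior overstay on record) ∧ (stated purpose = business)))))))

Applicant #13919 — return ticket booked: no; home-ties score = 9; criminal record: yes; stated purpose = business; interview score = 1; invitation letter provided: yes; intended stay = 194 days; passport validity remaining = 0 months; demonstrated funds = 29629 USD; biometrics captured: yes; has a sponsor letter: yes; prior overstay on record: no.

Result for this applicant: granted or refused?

Granted

Atomic conditions:
  demonstrated funds ≥ 191596 USD: 29629 ≥ 191596 is false
  intended stay < 331 days: 194 < 331 is true
  return ticket booked: no → false
  NOT has a sponsor letter: yes → false
  interview score = 2: 1 == 2 is false
  home-ties score ≤ 10: 9 ≤ 10 is true
  invitation letter provided: yes → true
  biometrics captured: yes → true
  criminal record: yes → true
  passport validity remaining ≤ 31 months: 0 ≤ 31 is true
  intended stay ≤ 344 days: 194 ≤ 344 is true
  prior overstay on record: no → false
  stated purpose = business: business == business is true
Combine:
[1.1] false OR true OR false = true
[1.2.1] false OR false OR true = true
[1.2] NOT true = false
[1] true OR false = true
[2.1.1.1] true AND true AND true = true
[2.1.1.2.3] false AND true = false
[2.1.1.2] true OR true OR false = true
[2.1.1] true AND true = true
[2.1] NOT true = false
[2] NOT false = true
[root] true → true = true
Overall: true → granted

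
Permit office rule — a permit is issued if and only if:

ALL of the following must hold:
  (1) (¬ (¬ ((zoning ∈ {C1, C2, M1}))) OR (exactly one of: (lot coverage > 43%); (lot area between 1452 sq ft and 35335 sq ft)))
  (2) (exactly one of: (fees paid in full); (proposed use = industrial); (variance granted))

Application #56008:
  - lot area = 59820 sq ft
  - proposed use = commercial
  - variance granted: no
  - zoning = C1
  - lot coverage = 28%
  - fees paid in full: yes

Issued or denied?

Issued

Atomic conditions:
  zoning ∈ {C1, C2, M1}: C1 is in the set → true
  lot coverage > 43%: 28 > 43 is false
  lot area between 1452 sq ft and 35335 sq ft: 59820 in [1452, 35335] is false
  fees paid in full: yes → true
  proposed use = industrial: commercial == industrial is false
  variance granted: no → false
Combine:
[1.1.1] NOT true = false
[1.1] NOT false = true
[1.2] exactly-one(false, false) = false
[1] true OR false = true
[2] exactly-one(true, false, false) = true
[root] true AND true = true
Overall: true → issued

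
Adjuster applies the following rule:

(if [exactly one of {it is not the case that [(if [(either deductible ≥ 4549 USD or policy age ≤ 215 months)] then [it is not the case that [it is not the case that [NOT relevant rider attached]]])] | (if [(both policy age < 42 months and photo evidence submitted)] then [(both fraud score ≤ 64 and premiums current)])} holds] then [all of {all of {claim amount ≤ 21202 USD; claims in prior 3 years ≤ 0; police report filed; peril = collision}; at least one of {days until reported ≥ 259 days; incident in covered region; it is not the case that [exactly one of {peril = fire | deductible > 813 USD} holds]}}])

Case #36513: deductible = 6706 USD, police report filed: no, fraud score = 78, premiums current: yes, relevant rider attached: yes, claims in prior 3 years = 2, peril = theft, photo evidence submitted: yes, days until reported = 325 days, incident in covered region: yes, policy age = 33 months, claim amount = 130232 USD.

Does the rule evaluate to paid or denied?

Atomic conditions:
  deductible ≥ 4549 USD: 6706 ≥ 4549 is true
  policy age ≤ 215 months: 33 ≤ 215 is true
  NOT relevant rider attached: yes → false
  policy age < 42 months: 33 < 42 is true
  photo evidence submitted: yes → true
  fraud score ≤ 64: 78 ≤ 64 is false
  premiums current: yes → true
  claim amount ≤ 21202 USD: 130232 ≤ 21202 is false
  claims in prior 3 years ≤ 0: 2 ≤ 0 is false
  police report filed: no → false
  peril = collision: theft == collision is false
  days until reported ≥ 259 days: 325 ≥ 259 is true
  incident in covered region: yes → true
  peril = fire: theft == fire is false
  deductible > 813 USD: 6706 > 813 is true
Combine:
[1.1.1.1] true OR true = true
[1.1.1.2.1] NOT false = true
[1.1.1.2] NOT true = false
[1.1.1] true → false = false
[1.1] NOT false = true
[1.2.1] true AND true = true
[1.2.2] false AND true = false
[1.2] true → false = false
[1] exactly-one(true, false) = true
[2.1] false AND false AND false AND false = false
[2.2.3.1] exactly-one(false, true) = true
[2.2.3] NOT true = false
[2.2] true OR true OR false = true
[2] false AND true = false
[root] true → false = false
Overall: false → denied

Denied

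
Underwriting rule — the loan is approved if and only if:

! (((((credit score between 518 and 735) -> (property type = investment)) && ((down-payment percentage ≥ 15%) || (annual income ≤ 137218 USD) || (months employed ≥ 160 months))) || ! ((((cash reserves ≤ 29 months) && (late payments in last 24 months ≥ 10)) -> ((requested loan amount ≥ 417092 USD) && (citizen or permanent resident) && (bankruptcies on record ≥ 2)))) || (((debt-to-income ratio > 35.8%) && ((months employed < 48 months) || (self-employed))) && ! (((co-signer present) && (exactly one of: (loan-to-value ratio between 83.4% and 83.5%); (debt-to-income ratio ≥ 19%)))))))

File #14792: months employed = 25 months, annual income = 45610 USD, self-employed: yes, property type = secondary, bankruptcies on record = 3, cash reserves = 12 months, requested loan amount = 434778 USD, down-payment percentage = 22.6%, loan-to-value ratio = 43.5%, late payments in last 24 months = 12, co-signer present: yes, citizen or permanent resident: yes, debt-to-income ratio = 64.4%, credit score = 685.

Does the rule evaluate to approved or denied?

Atomic conditions:
  credit score between 518 and 735: 685 in [518, 735] is true
  property type = investment: secondary == investment is false
  down-payment percentage ≥ 15%: 22.6 ≥ 15 is true
  annual income ≤ 137218 USD: 45610 ≤ 137218 is true
  months employed ≥ 160 months: 25 ≥ 160 is false
  cash reserves ≤ 29 months: 12 ≤ 29 is true
  late payments in last 24 months ≥ 10: 12 ≥ 10 is true
  requested loan amount ≥ 417092 USD: 434778 ≥ 417092 is true
  citizen or permanent resident: yes → true
  bankruptcies on record ≥ 2: 3 ≥ 2 is true
  debt-to-income ratio > 35.8%: 64.4 > 35.8 is true
  months employed < 48 months: 25 < 48 is true
  self-employed: yes → true
  co-signer present: yes → true
  loan-to-value ratio between 83.4% and 83.5%: 43.5 in [83.4, 83.5] is false
  debt-to-income ratio ≥ 19%: 64.4 ≥ 19 is true
Combine:
[1.1.1] true → false = false
[1.1.2] true OR true OR false = true
[1.1] false AND true = false
[1.2.1.1] true AND true = true
[1.2.1.2] true AND true AND true = true
[1.2.1] true → true = true
[1.2] NOT true = false
[1.3.1.2] true OR true = true
[1.3.1] true AND true = true
[1.3.2.1.2] exactly-one(false, true) = true
[1.3.2.1] true AND true = true
[1.3.2] NOT true = false
[1.3] true AND false = false
[1] false OR false OR false = false
[root] NOT false = true
Overall: true → approved

Approved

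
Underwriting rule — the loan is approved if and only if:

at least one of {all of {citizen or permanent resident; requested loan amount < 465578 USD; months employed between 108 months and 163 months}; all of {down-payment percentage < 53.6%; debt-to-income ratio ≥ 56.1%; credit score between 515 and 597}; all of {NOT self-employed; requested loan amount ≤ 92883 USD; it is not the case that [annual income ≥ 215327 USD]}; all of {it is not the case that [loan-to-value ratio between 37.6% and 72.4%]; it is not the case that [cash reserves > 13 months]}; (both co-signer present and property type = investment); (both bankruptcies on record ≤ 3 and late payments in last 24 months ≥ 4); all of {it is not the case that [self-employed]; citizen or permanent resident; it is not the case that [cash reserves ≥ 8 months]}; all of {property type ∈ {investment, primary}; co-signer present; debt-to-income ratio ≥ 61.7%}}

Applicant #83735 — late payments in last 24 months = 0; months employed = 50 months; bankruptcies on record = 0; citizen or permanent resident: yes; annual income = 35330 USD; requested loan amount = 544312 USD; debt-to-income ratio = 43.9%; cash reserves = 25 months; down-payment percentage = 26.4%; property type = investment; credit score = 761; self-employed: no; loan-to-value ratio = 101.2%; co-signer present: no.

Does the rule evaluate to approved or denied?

Atomic conditions:
  citizen or permanent resident: yes → true
  requested loan amount < 465578 USD: 544312 < 465578 is false
  months employed between 108 months and 163 months: 50 in [108, 163] is false
  down-payment percentage < 53.6%: 26.4 < 53.6 is true
  debt-to-income ratio ≥ 56.1%: 43.9 ≥ 56.1 is false
  credit score between 515 and 597: 761 in [515, 597] is false
  NOT self-employed: no → true
  requested loan amount ≤ 92883 USD: 544312 ≤ 92883 is false
  annual income ≥ 215327 USD: 35330 ≥ 215327 is false
  loan-to-value ratio between 37.6% and 72.4%: 101.2 in [37.6, 72.4] is false
  cash reserves > 13 months: 25 > 13 is true
  co-signer present: no → false
  property type = investment: investment == investment is true
  bankruptcies on record ≤ 3: 0 ≤ 3 is true
  late payments in last 24 months ≥ 4: 0 ≥ 4 is false
  self-employed: no → false
  cash reserves ≥ 8 months: 25 ≥ 8 is true
  property type ∈ {investment, primary}: investment is in the set → true
  debt-to-income ratio ≥ 61.7%: 43.9 ≥ 61.7 is false
Combine:
[1] true AND false AND false = false
[2] true AND false AND false = false
[3.3] NOT false = true
[3] true AND false AND true = false
[4.1] NOT false = true
[4.2] NOT true = false
[4] true AND false = false
[5] false AND true = false
[6] true AND false = false
[7.1] NOT false = true
[7.3] NOT true = false
[7] true AND true AND false = false
[8] true AND false AND false = false
[root] false OR false OR false OR false OR false OR false OR false OR false = false
Overall: false → denied

Denied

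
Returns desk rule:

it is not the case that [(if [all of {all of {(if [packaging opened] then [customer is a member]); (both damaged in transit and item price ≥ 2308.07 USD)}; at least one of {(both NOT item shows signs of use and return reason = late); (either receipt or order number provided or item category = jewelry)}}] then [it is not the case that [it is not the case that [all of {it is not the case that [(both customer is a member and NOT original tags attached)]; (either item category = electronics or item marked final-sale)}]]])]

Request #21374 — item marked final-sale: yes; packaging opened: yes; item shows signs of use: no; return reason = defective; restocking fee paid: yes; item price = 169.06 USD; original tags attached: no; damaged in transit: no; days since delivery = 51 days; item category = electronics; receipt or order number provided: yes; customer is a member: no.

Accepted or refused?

Refused

Atomic conditions:
  packaging opened: yes → true
  customer is a member: no → false
  damaged in transit: no → false
  item price ≥ 2308.07 USD: 169.06 ≥ 2308.07 is false
  NOT item shows signs of use: no → true
  return reason = late: defective == late is false
  receipt or order number provided: yes → true
  item category = jewelry: electronics == jewelry is false
  NOT original tags attached: no → true
  item category = electronics: electronics == electronics is true
  item marked final-sale: yes → true
Combine:
[1.1.1.1] true → false = false
[1.1.1.2] false AND false = false
[1.1.1] false AND false = false
[1.1.2.1] true AND false = false
[1.1.2.2] true OR false = true
[1.1.2] false OR true = true
[1.1] false AND true = false
[1.2.1.1.1.1] false AND true = false
[1.2.1.1.1] NOT false = true
[1.2.1.1.2] true OR true = true
[1.2.1.1] true AND true = true
[1.2.1] NOT true = false
[1.2] NOT false = true
[1] false → true (antecedent false ⇒ implication holds) = true
[root] NOT true = false
Overall: false → refused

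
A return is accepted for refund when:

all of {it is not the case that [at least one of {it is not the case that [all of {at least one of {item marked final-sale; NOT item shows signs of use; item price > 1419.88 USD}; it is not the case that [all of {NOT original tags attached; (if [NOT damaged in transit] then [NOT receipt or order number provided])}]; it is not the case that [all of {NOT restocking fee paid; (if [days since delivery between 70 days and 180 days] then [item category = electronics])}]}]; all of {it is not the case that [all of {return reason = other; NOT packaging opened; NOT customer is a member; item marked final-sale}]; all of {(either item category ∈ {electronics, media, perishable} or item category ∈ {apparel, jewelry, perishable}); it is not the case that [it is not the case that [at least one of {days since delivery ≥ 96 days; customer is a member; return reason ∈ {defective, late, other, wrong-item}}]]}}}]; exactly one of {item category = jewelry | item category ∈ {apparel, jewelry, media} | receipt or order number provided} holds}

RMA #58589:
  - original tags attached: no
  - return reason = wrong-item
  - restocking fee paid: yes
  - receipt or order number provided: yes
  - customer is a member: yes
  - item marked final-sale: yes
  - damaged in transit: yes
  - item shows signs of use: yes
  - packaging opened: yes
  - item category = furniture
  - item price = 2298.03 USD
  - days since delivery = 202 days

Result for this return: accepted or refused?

Atomic conditions:
  item marked final-sale: yes → true
  NOT item shows signs of use: yes → false
  item price > 1419.88 USD: 2298.03 > 1419.88 is true
  NOT original tags attached: no → true
  NOT damaged in transit: yes → false
  NOT receipt or order number provided: yes → false
  NOT restocking fee paid: yes → false
  days since delivery between 70 days and 180 days: 202 in [70, 180] is false
  item category = electronics: furniture == electronics is false
  return reason = other: wrong-item == other is false
  NOT packaging opened: yes → false
  NOT customer is a member: yes → false
  item category ∈ {electronics, media, perishable}: furniture is not in the set → false
  item category ∈ {apparel, jewelry, perishable}: furniture is not in the set → false
  days since delivery ≥ 96 days: 202 ≥ 96 is true
  customer is a member: yes → true
  return reason ∈ {defective, late, other, wrong-item}: wrong-item is in the set → true
  item category = jewelry: furniture == jewelry is false
  item category ∈ {apparel, jewelry, media}: furniture is not in the set → false
  receipt or order number provided: yes → true
Combine:
[1.1.1.1.1] true OR false OR true = true
[1.1.1.1.2.1.2] false → false (antecedent false ⇒ implication holds) = true
[1.1.1.1.2.1] true AND true = true
[1.1.1.1.2] NOT true = false
[1.1.1.1.3.1.2] false → false (antecedent false ⇒ implication holds) = true
[1.1.1.1.3.1] false AND true = false
[1.1.1.1.3] NOT false = true
[1.1.1.1] true AND false AND true = false
[1.1.1] NOT false = true
[1.1.2.1.1] false AND false AND false AND true = false
[1.1.2.1] NOT false = true
[1.1.2.2.1] false OR false = false
[1.1.2.2.2.1.1] true OR true OR true = true
[1.1.2.2.2.1] NOT true = false
[1.1.2.2.2] NOT false = true
[1.1.2.2] false AND true = false
[1.1.2] true AND false = false
[1.1] true OR false = true
[1] NOT true = false
[2] exactly-one(false, false, true) = true
[root] false AND true = false
Overall: false → refused

Refused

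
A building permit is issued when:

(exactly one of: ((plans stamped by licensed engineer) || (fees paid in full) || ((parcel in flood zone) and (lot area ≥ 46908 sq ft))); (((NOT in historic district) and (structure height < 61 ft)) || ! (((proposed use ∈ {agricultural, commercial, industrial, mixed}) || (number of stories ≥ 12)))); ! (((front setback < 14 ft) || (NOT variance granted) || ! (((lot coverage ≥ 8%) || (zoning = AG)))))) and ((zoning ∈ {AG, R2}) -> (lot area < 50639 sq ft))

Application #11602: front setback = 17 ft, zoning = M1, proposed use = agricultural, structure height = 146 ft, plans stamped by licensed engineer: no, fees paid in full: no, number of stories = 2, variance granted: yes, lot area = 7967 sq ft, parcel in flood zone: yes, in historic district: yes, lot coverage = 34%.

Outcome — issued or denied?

Atomic conditions:
  plans stamped by licensed engineer: no → false
  fees paid in full: no → false
  parcel in flood zone: yes → true
  lot area ≥ 46908 sq ft: 7967 ≥ 46908 is false
  NOT in historic district: yes → false
  structure height < 61 ft: 146 < 61 is false
  proposed use ∈ {agricultural, commercial, industrial, mixed}: agricultural is in the set → true
  number of stories ≥ 12: 2 ≥ 12 is false
  front setback < 14 ft: 17 < 14 is false
  NOT variance granted: yes → false
  lot coverage ≥ 8%: 34 ≥ 8 is true
  zoning = AG: M1 == AG is false
  zoning ∈ {AG, R2}: M1 is not in the set → false
  lot area < 50639 sq ft: 7967 < 50639 is true
Combine:
[1.1.3] true AND false = false
[1.1] false OR false OR false = false
[1.2.1] false AND false = false
[1.2.2.1] true OR false = true
[1.2.2] NOT true = false
[1.2] false OR false = false
[1.3.1.3.1] true OR false = true
[1.3.1.3] NOT true = false
[1.3.1] false OR false OR false = false
[1.3] NOT false = true
[1] exactly-one(false, false, true) = true
[2] false → true (antecedent false ⇒ implication holds) = true
[root] true AND true = true
Overall: true → issued

Issued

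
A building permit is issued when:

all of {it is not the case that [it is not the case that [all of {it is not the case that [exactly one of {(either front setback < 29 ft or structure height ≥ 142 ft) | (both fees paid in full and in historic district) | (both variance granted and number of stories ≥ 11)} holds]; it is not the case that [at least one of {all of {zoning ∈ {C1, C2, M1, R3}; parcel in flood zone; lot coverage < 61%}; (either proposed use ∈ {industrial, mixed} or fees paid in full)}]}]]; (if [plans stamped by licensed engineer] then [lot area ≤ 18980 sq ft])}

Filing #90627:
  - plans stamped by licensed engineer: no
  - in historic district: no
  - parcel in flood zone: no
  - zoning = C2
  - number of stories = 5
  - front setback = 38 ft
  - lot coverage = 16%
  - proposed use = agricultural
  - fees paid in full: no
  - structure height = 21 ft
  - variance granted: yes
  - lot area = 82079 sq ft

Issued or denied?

Atomic conditions:
  front setback < 29 ft: 38 < 29 is false
  structure height ≥ 142 ft: 21 ≥ 142 is false
  fees paid in full: no → false
  in historic district: no → false
  variance granted: yes → true
  number of stories ≥ 11: 5 ≥ 11 is false
  zoning ∈ {C1, C2, M1, R3}: C2 is in the set → true
  parcel in flood zone: no → false
  lot coverage < 61%: 16 < 61 is true
  proposed use ∈ {industrial, mixed}: agricultural is not in the set → false
  plans stamped by licensed engineer: no → false
  lot area ≤ 18980 sq ft: 82079 ≤ 18980 is false
Combine:
[1.1.1.1.1.1] false OR false = false
[1.1.1.1.1.2] false AND false = false
[1.1.1.1.1.3] true AND false = false
[1.1.1.1.1] exactly-one(false, false, false) = false
[1.1.1.1] NOT false = true
[1.1.1.2.1.1] true AND false AND true = false
[1.1.1.2.1.2] false OR false = false
[1.1.1.2.1] false OR false = false
[1.1.1.2] NOT false = true
[1.1.1] true AND true = true
[1.1] NOT true = false
[1] NOT false = true
[2] false → false (antecedent false ⇒ implication holds) = true
[root] true AND true = true
Overall: true → issued

Issued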